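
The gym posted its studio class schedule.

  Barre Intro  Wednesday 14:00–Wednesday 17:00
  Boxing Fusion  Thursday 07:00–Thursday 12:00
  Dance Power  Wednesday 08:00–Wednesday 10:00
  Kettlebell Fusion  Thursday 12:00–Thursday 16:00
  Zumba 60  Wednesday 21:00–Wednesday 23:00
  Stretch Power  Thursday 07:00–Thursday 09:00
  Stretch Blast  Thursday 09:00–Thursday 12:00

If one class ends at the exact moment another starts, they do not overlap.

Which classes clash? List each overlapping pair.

Two intervals overlap when each starts before the other ends.
Sorted by start: Dance Power, Barre Intro, Zumba 60, Stretch Power, Boxing Fusion, Stretch Blast, Kettlebell Fusion.
Barre Intro starts after Dance Power ends; Dance Power is clear from here.
Zumba 60 starts after Barre Intro ends; Barre Intro is clear from here.
Stretch Power starts after Zumba 60 ends; Zumba 60 is clear from here.
Boxing Fusion starts before Stretch Power ends → Stretch Power and Boxing Fusion overlap.
Stretch Blast starts exactly when Stretch Power ends (back-to-back, no overlap); Stretch Power is clear from here.
Stretch Blast starts before Boxing Fusion ends → Boxing Fusion and Stretch Blast overlap.
Kettlebell Fusion starts exactly when Boxing Fusion ends (back-to-back, no overlap).
Kettlebell Fusion starts exactly when Stretch Blast ends (back-to-back, no overlap).

Boxing Fusion & Stretch Blast, Boxing Fusion & Stretch Power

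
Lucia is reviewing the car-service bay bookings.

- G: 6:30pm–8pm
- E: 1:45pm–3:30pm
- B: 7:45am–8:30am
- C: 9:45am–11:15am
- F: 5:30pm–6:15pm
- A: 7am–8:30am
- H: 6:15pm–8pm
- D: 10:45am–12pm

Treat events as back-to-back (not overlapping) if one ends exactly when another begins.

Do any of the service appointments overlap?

Sorted by start: A, B, C, D, E, F, H, G.
B starts before A ends → A and B overlap.
That's a conflict, so the schedule is not conflict-free.

Yes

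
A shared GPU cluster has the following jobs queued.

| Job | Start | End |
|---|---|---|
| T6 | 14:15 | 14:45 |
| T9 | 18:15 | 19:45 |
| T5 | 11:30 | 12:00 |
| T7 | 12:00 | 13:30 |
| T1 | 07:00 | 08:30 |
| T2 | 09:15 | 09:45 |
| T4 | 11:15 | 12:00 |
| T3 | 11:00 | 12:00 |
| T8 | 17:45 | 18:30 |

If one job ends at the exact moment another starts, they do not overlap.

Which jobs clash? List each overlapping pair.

T3 & T4, T3 & T5, T4 & T5, T8 & T9

Sorted by start: T1, T2, T3, T4, T5, T7, T6, T8, T9.
T2 starts after T1 ends, so nothing later overlaps T1 either.
T3 starts after T2 ends, so nothing later overlaps T2 either.
T4 starts before T3 ends → T3 and T4 overlap.
T5 starts before T3 ends → T3 and T5 overlap.
T7 starts exactly when T3 ends (back-to-back, no overlap), so nothing later overlaps T3 either.
T5 starts before T4 ends → T4 and T5 overlap.
T7 starts exactly when T4 ends (back-to-back, no overlap), so nothing later overlaps T4 either.
T7 starts exactly when T5 ends (back-to-back, no overlap), so nothing later overlaps T5 either.
T6 starts after T7 ends, so nothing later overlaps T7 either.
T8 starts after T6 ends, so nothing later overlaps T6 either.
T9 starts before T8 ends → T8 and T9 overlap.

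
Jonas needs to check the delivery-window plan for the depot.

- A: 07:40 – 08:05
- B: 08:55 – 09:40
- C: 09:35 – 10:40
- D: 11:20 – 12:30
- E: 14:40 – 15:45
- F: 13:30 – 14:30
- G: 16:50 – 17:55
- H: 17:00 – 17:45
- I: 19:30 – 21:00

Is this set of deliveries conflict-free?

No

Sorted by start: A, B, C, D, F, E, G, H, I.
B starts after A ends, so A has no further overlaps.
C starts before B ends → B and C overlap.
That's a conflict, so the schedule is not conflict-free.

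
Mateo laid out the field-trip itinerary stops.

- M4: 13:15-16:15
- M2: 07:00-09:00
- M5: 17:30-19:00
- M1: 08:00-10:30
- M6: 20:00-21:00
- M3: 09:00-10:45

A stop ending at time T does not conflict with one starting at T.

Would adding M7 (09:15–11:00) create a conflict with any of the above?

Yes — it overlaps M1, M3

M2: ends 09:00 at or before M7 starts 09:15 → clear.
M1: starts 08:00 before M7 ends 11:00, and ends 10:30 after M7 starts 09:15 → overlap.
M3: starts 09:00 before M7 ends 11:00, and ends 10:45 after M7 starts 09:15 → overlap.
M4: starts 13:15 at or after M7 ends 11:00 → clear.
M5: starts 17:30 at or after M7 ends 11:00 → clear.
M6: starts 20:00 at or after M7 ends 11:00 → clear.
M7 overlaps M1, M3.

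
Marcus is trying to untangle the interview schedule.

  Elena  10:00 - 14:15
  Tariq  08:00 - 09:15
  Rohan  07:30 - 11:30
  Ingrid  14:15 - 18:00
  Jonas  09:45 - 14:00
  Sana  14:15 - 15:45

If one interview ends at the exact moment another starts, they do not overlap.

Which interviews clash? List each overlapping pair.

Sorted by start: Rohan, Tariq, Jonas, Elena, Ingrid, Sana.
Tariq starts before Rohan ends → Rohan and Tariq overlap.
Jonas starts before Rohan ends → Rohan and Jonas overlap.
Elena starts before Rohan ends → Rohan and Elena overlap.
Ingrid starts after Rohan ends; Rohan is clear from here.
Jonas starts after Tariq ends; Tariq is clear from here.
Elena starts before Jonas ends → Jonas and Elena overlap.
Ingrid starts after Jonas ends; Jonas is clear from here.
Ingrid starts exactly when Elena ends (back-to-back, no overlap); Elena is clear from here.
Sana starts before Ingrid ends → Ingrid and Sana overlap.

Elena & Jonas, Elena & Rohan, Ingrid & Sana, Jonas & Rohan, Rohan & Tariq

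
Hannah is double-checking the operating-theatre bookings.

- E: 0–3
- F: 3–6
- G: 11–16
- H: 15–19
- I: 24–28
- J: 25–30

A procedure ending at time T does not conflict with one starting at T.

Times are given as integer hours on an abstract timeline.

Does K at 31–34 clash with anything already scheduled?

No — it doesn't clash with anything

E: ends 3 at or before K starts 31 → clear.
F: ends 6 at or before K starts 31 → clear.
G: ends 16 at or before K starts 31 → clear.
H: ends 19 at or before K starts 31 → clear.
I: ends 28 at or before K starts 31 → clear.
J: ends 30 at or before K starts 31 → clear.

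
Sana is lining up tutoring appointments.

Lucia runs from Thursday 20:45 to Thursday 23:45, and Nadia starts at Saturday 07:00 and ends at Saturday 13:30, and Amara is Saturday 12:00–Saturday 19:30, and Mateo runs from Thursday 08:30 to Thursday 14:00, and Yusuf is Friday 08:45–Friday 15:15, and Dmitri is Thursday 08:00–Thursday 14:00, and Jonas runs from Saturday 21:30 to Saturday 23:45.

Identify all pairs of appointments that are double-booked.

Check each pair: they overlap iff neither finishes before the other starts.
Sorted by start: Dmitri, Mateo, Lucia, Yusuf, Nadia, Amara, Jonas.
Mateo starts before Dmitri ends → Dmitri and Mateo overlap.
Lucia starts after Dmitri ends, so nothing later overlaps Dmitri either.
Lucia starts after Mateo ends, so nothing later overlaps Mateo either.
Yusuf starts after Lucia ends, so nothing later overlaps Lucia either.
Nadia starts after Yusuf ends, so nothing later overlaps Yusuf either.
Amara starts before Nadia ends → Nadia and Amara overlap.
Jonas starts after Nadia ends.
Jonas starts after Amara ends.

Amara & Nadia, Dmitri & Mateo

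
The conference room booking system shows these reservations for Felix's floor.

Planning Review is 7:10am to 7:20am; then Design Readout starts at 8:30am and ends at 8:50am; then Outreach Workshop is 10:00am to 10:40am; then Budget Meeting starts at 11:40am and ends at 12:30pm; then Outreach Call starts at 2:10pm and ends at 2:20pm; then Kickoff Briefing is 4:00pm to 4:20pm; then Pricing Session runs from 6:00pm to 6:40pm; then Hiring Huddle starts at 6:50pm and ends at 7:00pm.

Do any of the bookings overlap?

Sorted by start: Planning Review, Design Readout, Outreach Workshop, Budget Meeting, Outreach Call, Kickoff Briefing, Pricing Session, Hiring Huddle.
Design Readout starts after Planning Review ends; Planning Review is clear from here.
Outreach Workshop starts after Design Readout ends; Design Readout is clear from here.
Budget Meeting starts after Outreach Workshop ends; Outreach Workshop is clear from here.
Outreach Call starts after Budget Meeting ends; Budget Meeting is clear from here.
Kickoff Briefing starts after Outreach Call ends; Outreach Call is clear from here.
Pricing Session starts after Kickoff Briefing ends; Kickoff Briefing is clear from here.
Hiring Huddle starts after Pricing Session ends.
Every pair is clear; the schedule has no overlaps.

No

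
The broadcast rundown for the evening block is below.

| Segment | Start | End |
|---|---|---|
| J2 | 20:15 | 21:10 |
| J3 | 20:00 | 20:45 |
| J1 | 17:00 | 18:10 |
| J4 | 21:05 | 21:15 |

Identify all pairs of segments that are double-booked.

Sorted by start: J1, J3, J2, J4.
J3 starts after J1 ends; J1 is clear from here.
J2 starts before J3 ends → J3 and J2 overlap.
J4 starts after J3 ends.
J4 starts before J2 ends → J2 and J4 overlap.

J2 & J3, J2 & J4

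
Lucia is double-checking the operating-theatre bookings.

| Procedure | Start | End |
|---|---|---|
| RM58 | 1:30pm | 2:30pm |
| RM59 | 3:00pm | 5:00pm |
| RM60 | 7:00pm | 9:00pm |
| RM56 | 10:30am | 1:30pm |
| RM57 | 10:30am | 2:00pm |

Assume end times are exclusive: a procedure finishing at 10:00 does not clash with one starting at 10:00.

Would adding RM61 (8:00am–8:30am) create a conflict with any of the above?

No — it doesn't clash with anything

RM56: starts 10:30am at or after RM61 ends 8:30am → clear.
RM57: starts 10:30am at or after RM61 ends 8:30am → clear.
RM58: starts 1:30pm at or after RM61 ends 8:30am → clear.
RM59: starts 3:00pm at or after RM61 ends 8:30am → clear.
RM60: starts 7:00pm at or after RM61 ends 8:30am → clear.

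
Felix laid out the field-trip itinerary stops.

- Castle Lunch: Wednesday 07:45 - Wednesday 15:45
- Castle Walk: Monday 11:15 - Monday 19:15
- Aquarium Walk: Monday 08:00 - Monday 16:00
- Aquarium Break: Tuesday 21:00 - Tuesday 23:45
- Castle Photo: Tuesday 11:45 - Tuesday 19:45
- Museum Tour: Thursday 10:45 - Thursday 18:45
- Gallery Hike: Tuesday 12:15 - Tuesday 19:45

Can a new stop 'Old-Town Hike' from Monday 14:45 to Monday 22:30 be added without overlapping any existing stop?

No — it overlaps Aquarium Walk, Castle Walk

Aquarium Walk: starts Monday 08:00 before Old-Town Hike ends Monday 22:30, and ends Monday 16:00 after Old-Town Hike starts Monday 14:45 → overlap.
Castle Walk: starts Monday 11:15 before Old-Town Hike ends Monday 22:30, and ends Monday 19:15 after Old-Town Hike starts Monday 14:45 → overlap.
Castle Photo: starts Tuesday 11:45 at or after Old-Town Hike ends Monday 22:30 → clear.
Gallery Hike: starts Tuesday 12:15 at or after Old-Town Hike ends Monday 22:30 → clear.
Aquarium Break: starts Tuesday 21:00 at or after Old-Town Hike ends Monday 22:30 → clear.
Castle Lunch: starts Wednesday 07:45 at or after Old-Town Hike ends Monday 22:30 → clear.
Museum Tour: starts Thursday 10:45 at or after Old-Town Hike ends Monday 22:30 → clear.
Old-Town Hike overlaps Castle Walk, Aquarium Walk.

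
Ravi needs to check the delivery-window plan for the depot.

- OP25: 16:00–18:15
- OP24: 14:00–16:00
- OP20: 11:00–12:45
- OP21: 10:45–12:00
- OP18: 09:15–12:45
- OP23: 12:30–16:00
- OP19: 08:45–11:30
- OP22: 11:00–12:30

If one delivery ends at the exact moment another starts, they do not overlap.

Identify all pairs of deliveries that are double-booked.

Sorted by start: OP19, OP18, OP21, OP20, OP22, OP23, OP24, OP25.
OP18 starts before OP19 ends → OP19 and OP18 overlap.
OP21 starts before OP19 ends → OP19 and OP21 overlap.
OP20 starts before OP19 ends → OP19 and OP20 overlap.
OP22 starts before OP19 ends → OP19 and OP22 overlap.
OP23 starts after OP19 ends — done with OP19.
OP21 starts before OP18 ends → OP18 and OP21 overlap.
OP20 starts before OP18 ends → OP18 and OP20 overlap.
OP22 starts before OP18 ends → OP18 and OP22 overlap.
OP23 starts before OP18 ends → OP18 and OP23 overlap.
OP24 starts after OP18 ends — done with OP18.
OP20 starts before OP21 ends → OP21 and OP20 overlap.
OP22 starts before OP21 ends → OP21 and OP22 overlap.
OP23 starts after OP21 ends — done with OP21.
OP22 starts before OP20 ends → OP20 and OP22 overlap.
OP23 starts before OP20 ends → OP20 and OP23 overlap.
OP24 starts after OP20 ends — done with OP20.
OP23 starts exactly when OP22 ends (back-to-back, no overlap) — done with OP22.
OP24 starts before OP23 ends → OP23 and OP24 overlap.
OP25 starts exactly when OP23 ends (back-to-back, no overlap).
OP25 starts exactly when OP24 ends (back-to-back, no overlap).

OP18 & OP19, OP18 & OP20, OP18 & OP21, OP18 & OP22, OP18 & OP23, OP19 & OP20, OP19 & OP21, OP19 & OP22, OP20 & OP21, OP20 & OP22, OP20 & OP23, OP21 & OP22, OP23 & OP24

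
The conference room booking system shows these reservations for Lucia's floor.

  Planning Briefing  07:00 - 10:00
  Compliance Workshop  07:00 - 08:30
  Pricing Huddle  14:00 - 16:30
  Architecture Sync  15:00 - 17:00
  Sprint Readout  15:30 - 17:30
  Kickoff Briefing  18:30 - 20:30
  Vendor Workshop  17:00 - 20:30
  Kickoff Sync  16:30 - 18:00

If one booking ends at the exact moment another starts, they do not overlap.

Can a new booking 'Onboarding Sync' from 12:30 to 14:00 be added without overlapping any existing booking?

Yes — the slot is free

Planning Briefing: ends 10:00 at or before Onboarding Sync starts 12:30 → clear.
Compliance Workshop: ends 08:30 at or before Onboarding Sync starts 12:30 → clear.
Pricing Huddle: starts 14:00 at or after Onboarding Sync ends 14:00 → clear.
Architecture Sync: starts 15:00 at or after Onboarding Sync ends 14:00 → clear.
Sprint Readout: starts 15:30 at or after Onboarding Sync ends 14:00 → clear.
Kickoff Sync: starts 16:30 at or after Onboarding Sync ends 14:00 → clear.
Vendor Workshop: starts 17:00 at or after Onboarding Sync ends 14:00 → clear.
Kickoff Briefing: starts 18:30 at or after Onboarding Sync ends 14:00 → clear.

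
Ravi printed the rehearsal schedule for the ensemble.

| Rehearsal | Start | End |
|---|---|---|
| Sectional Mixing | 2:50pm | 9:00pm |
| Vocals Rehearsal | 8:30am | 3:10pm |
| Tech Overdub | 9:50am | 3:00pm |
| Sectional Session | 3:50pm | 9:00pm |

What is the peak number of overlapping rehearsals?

Sweep the timeline, counting +1 at each start and −1 at each end (ends before starts at a tie):
8:30am start Vocals Rehearsal → 1
9:50am start Tech Overdub → 2
2:50pm start Sectional Mixing → 3
3:00pm end Tech Overdub → 2
3:10pm end Vocals Rehearsal → 1
3:50pm start Sectional Session → 2
9:00pm end Sectional Mixing → 1
9:00pm end Sectional Session → 0
Peak is 3, at 2:50pm (Sectional Mixing, Tech Overdub, Vocals Rehearsal).

3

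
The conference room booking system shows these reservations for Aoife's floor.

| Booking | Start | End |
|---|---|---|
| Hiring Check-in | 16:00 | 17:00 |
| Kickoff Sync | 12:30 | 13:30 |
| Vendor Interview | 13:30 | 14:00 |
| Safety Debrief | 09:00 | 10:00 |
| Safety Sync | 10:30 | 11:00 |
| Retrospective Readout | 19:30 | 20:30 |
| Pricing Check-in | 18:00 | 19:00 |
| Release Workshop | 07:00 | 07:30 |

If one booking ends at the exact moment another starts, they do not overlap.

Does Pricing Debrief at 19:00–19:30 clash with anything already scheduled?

No — it doesn't clash with anything

Release Workshop: ends 07:30 at or before Pricing Debrief starts 19:00 → clear.
Safety Debrief: ends 10:00 at or before Pricing Debrief starts 19:00 → clear.
Safety Sync: ends 11:00 at or before Pricing Debrief starts 19:00 → clear.
Kickoff Sync: ends 13:30 at or before Pricing Debrief starts 19:00 → clear.
Vendor Interview: ends 14:00 at or before Pricing Debrief starts 19:00 → clear.
Hiring Check-in: ends 17:00 at or before Pricing Debrief starts 19:00 → clear.
Pricing Check-in: ends 19:00 at or before Pricing Debrief starts 19:00 → clear.
Retrospective Readout: starts 19:30 at or after Pricing Debrief ends 19:30 → clear.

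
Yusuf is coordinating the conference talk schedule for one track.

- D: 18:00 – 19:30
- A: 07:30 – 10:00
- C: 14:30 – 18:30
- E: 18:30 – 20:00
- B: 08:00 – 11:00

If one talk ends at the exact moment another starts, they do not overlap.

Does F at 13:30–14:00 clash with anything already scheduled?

No — it doesn't clash with anything

A: ends 10:00 at or before F starts 13:30 → clear.
B: ends 11:00 at or before F starts 13:30 → clear.
C: starts 14:30 at or after F ends 14:00 → clear.
D: starts 18:00 at or after F ends 14:00 → clear.
E: starts 18:30 at or after F ends 14:00 → clear.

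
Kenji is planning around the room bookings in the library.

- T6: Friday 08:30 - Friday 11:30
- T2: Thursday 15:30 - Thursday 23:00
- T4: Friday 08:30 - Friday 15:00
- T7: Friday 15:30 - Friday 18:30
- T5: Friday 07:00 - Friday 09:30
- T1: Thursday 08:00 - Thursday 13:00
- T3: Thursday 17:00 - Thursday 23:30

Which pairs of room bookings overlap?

T2 & T3, T4 & T5, T4 & T6, T5 & T6

Sorted by start: T1, T2, T3, T5, T4, T6, T7.
T2 starts after T1 ends — done with T1.
T3 starts before T2 ends → T2 and T3 overlap.
T5 starts after T2 ends — done with T2.
T5 starts after T3 ends — done with T3.
T4 starts before T5 ends → T5 and T4 overlap.
T6 starts before T5 ends → T5 and T6 overlap.
T7 starts after T5 ends.
T6 starts before T4 ends → T4 and T6 overlap.
T7 starts after T4 ends.
T7 starts after T6 ends.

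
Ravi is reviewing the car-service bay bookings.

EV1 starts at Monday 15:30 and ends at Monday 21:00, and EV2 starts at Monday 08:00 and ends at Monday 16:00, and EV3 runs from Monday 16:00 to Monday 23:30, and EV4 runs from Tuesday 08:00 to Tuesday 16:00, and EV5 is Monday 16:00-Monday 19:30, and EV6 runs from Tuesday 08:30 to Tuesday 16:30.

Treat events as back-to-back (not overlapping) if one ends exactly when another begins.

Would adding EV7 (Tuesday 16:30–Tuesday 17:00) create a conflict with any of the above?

No — it doesn't clash with anything

EV2: ends Monday 16:00 at or before EV7 starts Tuesday 16:30 → clear.
EV1: ends Monday 21:00 at or before EV7 starts Tuesday 16:30 → clear.
EV3: ends Monday 23:30 at or before EV7 starts Tuesday 16:30 → clear.
EV5: ends Monday 19:30 at or before EV7 starts Tuesday 16:30 → clear.
EV4: ends Tuesday 16:00 at or before EV7 starts Tuesday 16:30 → clear.
EV6: ends Tuesday 16:30 at or before EV7 starts Tuesday 16:30 → clear.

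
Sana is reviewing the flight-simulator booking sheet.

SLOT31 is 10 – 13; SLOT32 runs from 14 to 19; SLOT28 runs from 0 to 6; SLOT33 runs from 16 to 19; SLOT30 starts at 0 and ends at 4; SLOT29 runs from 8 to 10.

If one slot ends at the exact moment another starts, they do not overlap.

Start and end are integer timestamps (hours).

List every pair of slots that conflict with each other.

Two intervals overlap when each starts before the other ends.
Sorted by start: SLOT28, SLOT30, SLOT29, SLOT31, SLOT32, SLOT33.
SLOT30 starts before SLOT28 ends → SLOT28 and SLOT30 overlap.
SLOT29 starts after SLOT28 ends; SLOT28 is clear from here.
SLOT29 starts after SLOT30 ends; SLOT30 is clear from here.
SLOT31 starts exactly when SLOT29 ends (back-to-back, no overlap); SLOT29 is clear from here.
SLOT32 starts after SLOT31 ends; SLOT31 is clear from here.
SLOT33 starts before SLOT32 ends → SLOT32 and SLOT33 overlap.

SLOT28 & SLOT30, SLOT32 & SLOT33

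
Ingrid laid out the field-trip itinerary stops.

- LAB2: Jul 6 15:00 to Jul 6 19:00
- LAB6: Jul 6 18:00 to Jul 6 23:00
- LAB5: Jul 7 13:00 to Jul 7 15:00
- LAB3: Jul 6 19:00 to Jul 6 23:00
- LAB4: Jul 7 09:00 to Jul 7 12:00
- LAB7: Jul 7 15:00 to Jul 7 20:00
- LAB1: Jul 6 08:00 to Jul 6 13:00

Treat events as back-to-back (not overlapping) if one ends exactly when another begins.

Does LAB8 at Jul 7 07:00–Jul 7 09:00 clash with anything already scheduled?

No — it doesn't clash with anything

LAB1: ends Jul 6 13:00 at or before LAB8 starts Jul 7 07:00 → clear.
LAB2: ends Jul 6 19:00 at or before LAB8 starts Jul 7 07:00 → clear.
LAB6: ends Jul 6 23:00 at or before LAB8 starts Jul 7 07:00 → clear.
LAB3: ends Jul 6 23:00 at or before LAB8 starts Jul 7 07:00 → clear.
LAB4: starts Jul 7 09:00 at or after LAB8 ends Jul 7 09:00 → clear.
LAB5: starts Jul 7 13:00 at or after LAB8 ends Jul 7 09:00 → clear.
LAB7: starts Jul 7 15:00 at or after LAB8 ends Jul 7 09:00 → clear.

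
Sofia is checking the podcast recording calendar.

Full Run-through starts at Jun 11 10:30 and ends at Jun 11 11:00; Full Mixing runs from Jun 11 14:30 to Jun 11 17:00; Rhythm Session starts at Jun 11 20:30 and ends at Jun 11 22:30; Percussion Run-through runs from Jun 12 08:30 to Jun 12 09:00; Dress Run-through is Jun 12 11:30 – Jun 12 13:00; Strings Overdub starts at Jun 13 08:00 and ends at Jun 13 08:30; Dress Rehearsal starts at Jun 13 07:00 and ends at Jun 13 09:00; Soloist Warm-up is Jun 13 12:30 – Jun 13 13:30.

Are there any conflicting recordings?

Yes

Two intervals overlap when each starts before the other ends.
Sorted by start: Full Run-through, Full Mixing, Rhythm Session, Percussion Run-through, Dress Run-through, Dress Rehearsal, Strings Overdub, Soloist Warm-up.
Full Mixing starts after Full Run-through ends, so nothing later overlaps Full Run-through either.
Rhythm Session starts after Full Mixing ends, so nothing later overlaps Full Mixing either.
Percussion Run-through starts after Rhythm Session ends, so nothing later overlaps Rhythm Session either.
Dress Run-through starts after Percussion Run-through ends, so nothing later overlaps Percussion Run-through either.
Dress Rehearsal starts after Dress Run-through ends, so nothing later overlaps Dress Run-through either.
Strings Overdub starts before Dress Rehearsal ends → Dress Rehearsal and Strings Overdub overlap.
That's a conflict, so the schedule is not conflict-free.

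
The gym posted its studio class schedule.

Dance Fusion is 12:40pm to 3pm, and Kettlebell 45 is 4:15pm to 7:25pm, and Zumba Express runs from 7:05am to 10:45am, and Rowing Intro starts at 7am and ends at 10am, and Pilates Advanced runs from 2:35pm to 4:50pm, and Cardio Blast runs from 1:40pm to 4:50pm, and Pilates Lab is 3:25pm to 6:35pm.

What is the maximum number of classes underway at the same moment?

4

Sort all start/end points and keep a running count:
7am start Rowing Intro → 1
7:05am start Zumba Express → 2
10am end Rowing Intro → 1
10:45am end Zumba Express → 0
12:40pm start Dance Fusion → 1
1:40pm start Cardio Blast → 2
2:35pm start Pilates Advanced → 3
3pm end Dance Fusion → 2
3:25pm start Pilates Lab → 3
4:15pm start Kettlebell 45 → 4
4:50pm end Cardio Blast → 3
4:50pm end Pilates Advanced → 2
6:35pm end Pilates Lab → 1
7:25pm end Kettlebell 45 → 0
Peak is 4, at 4:15pm (Cardio Blast, Kettlebell 45, Pilates Advanced, Pilates Lab).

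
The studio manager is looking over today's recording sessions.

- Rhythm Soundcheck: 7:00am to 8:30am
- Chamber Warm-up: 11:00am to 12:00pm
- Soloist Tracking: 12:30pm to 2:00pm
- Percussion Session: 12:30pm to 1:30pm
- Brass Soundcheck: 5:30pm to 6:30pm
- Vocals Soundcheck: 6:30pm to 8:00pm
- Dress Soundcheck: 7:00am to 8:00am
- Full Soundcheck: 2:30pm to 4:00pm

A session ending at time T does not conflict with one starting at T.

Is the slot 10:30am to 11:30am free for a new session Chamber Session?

No — it overlaps Chamber Warm-up

Dress Soundcheck: ends 8:00am at or before Chamber Session starts 10:30am → clear.
Rhythm Soundcheck: ends 8:30am at or before Chamber Session starts 10:30am → clear.
Chamber Warm-up: starts 11:00am before Chamber Session ends 11:30am, and ends 12:00pm after Chamber Session starts 10:30am → overlap.
Percussion Session: starts 12:30pm at or after Chamber Session ends 11:30am → clear.
Soloist Tracking: starts 12:30pm at or after Chamber Session ends 11:30am → clear.
Full Soundcheck: starts 2:30pm at or after Chamber Session ends 11:30am → clear.
Brass Soundcheck: starts 5:30pm at or after Chamber Session ends 11:30am → clear.
Vocals Soundcheck: starts 6:30pm at or after Chamber Session ends 11:30am → clear.
Chamber Session overlaps Chamber Warm-up.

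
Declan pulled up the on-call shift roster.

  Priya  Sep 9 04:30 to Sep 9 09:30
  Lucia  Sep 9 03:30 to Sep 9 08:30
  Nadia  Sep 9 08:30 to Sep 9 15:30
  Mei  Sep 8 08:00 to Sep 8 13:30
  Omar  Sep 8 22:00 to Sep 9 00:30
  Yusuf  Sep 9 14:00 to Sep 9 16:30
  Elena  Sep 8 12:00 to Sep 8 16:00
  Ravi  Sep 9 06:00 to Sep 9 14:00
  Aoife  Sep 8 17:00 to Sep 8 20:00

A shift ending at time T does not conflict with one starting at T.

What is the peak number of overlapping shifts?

Sort all start/end points and keep a running count:
Sep 8 08:00 start Mei → 1
Sep 8 12:00 start Elena → 2
Sep 8 13:30 end Mei → 1
Sep 8 16:00 end Elena → 0
Sep 8 17:00 start Aoife → 1
Sep 8 20:00 end Aoife → 0
Sep 8 22:00 start Omar → 1
Sep 9 00:30 end Omar → 0
Sep 9 03:30 start Lucia → 1
Sep 9 04:30 start Priya → 2
Sep 9 06:00 start Ravi → 3
Sep 9 08:30 end Lucia → 2
Sep 9 08:30 start Nadia → 3
Sep 9 09:30 end Priya → 2
Sep 9 14:00 end Ravi → 1
Sep 9 14:00 start Yusuf → 2
Sep 9 15:30 end Nadia → 1
Sep 9 16:30 end Yusuf → 0
Peak is 3, at Sep 9 06:00 (Lucia, Priya, Ravi).

3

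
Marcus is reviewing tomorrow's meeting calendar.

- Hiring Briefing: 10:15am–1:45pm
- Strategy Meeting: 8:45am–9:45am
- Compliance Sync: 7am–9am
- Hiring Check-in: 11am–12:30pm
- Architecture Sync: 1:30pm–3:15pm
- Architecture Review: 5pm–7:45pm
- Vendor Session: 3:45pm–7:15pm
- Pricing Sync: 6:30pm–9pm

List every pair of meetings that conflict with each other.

Architecture Review & Pricing Sync, Architecture Review & Vendor Session, Architecture Sync & Hiring Briefing, Compliance Sync & Strategy Meeting, Hiring Briefing & Hiring Check-in, Pricing Sync & Vendor Session

Two intervals overlap when each starts before the other ends.
Sorted by start: Compliance Sync, Strategy Meeting, Hiring Briefing, Hiring Check-in, Architecture Sync, Vendor Session, Architecture Review, Pricing Sync.
Strategy Meeting starts before Compliance Sync ends → Compliance Sync and Strategy Meeting overlap.
Hiring Briefing starts after Compliance Sync ends, so nothing later overlaps Compliance Sync either.
Hiring Briefing starts after Strategy Meeting ends, so nothing later overlaps Strategy Meeting either.
Hiring Check-in starts before Hiring Briefing ends → Hiring Briefing and Hiring Check-in overlap.
Architecture Sync starts before Hiring Briefing ends → Hiring Briefing and Architecture Sync overlap.
Vendor Session starts after Hiring Briefing ends, so nothing later overlaps Hiring Briefing either.
Architecture Sync starts after Hiring Check-in ends, so nothing later overlaps Hiring Check-in either.
Vendor Session starts after Architecture Sync ends, so nothing later overlaps Architecture Sync either.
Architecture Review starts before Vendor Session ends → Vendor Session and Architecture Review overlap.
Pricing Sync starts before Vendor Session ends → Vendor Session and Pricing Sync overlap.
Pricing Sync starts before Architecture Review ends → Architecture Review and Pricing Sync overlap.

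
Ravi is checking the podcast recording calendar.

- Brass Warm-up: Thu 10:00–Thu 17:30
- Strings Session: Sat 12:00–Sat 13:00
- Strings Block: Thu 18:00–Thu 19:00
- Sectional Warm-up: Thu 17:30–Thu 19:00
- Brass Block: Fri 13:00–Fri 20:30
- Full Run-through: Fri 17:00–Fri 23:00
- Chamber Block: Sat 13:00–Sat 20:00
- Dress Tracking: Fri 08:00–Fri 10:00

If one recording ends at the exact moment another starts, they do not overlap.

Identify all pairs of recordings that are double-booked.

Check each pair: they overlap iff neither finishes before the other starts.
Sorted by start: Brass Warm-up, Sectional Warm-up, Strings Block, Dress Tracking, Brass Block, Full Run-through, Strings Session, Chamber Block.
Sectional Warm-up starts exactly when Brass Warm-up ends (back-to-back, no overlap), so nothing later overlaps Brass Warm-up either.
Strings Block starts before Sectional Warm-up ends → Sectional Warm-up and Strings Block overlap.
Dress Tracking starts after Sectional Warm-up ends, so nothing later overlaps Sectional Warm-up either.
Dress Tracking starts after Strings Block ends, so nothing later overlaps Strings Block either.
Brass Block starts after Dress Tracking ends, so nothing later overlaps Dress Tracking either.
Full Run-through starts before Brass Block ends → Brass Block and Full Run-through overlap.
Strings Session starts after Brass Block ends, so nothing later overlaps Brass Block either.
Strings Session starts after Full Run-through ends, so nothing later overlaps Full Run-through either.
Chamber Block starts exactly when Strings Session ends (back-to-back, no overlap).

Brass Block & Full Run-through, Sectional Warm-up & Strings Block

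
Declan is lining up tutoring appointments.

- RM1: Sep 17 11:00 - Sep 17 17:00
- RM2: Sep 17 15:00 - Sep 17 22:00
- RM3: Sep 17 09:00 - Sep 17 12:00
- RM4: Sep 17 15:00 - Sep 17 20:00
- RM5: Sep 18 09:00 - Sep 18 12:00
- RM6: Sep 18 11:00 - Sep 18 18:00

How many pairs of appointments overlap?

Sorted by start: RM3, RM1, RM2, RM4, RM5, RM6.
RM1 starts before RM3 ends → RM3 and RM1 overlap.
RM2 starts after RM3 ends — done with RM3.
RM2 starts before RM1 ends → RM1 and RM2 overlap.
RM4 starts before RM1 ends → RM1 and RM4 overlap.
RM5 starts after RM1 ends — done with RM1.
RM4 starts before RM2 ends → RM2 and RM4 overlap.
RM5 starts after RM2 ends — done with RM2.
RM5 starts after RM4 ends — done with RM4.
RM6 starts before RM5 ends → RM5 and RM6 overlap.
Overlapping pairs: RM1 & RM2, RM1 & RM3, RM1 & RM4, RM2 & RM4, RM5 & RM6 — 5 in total.

5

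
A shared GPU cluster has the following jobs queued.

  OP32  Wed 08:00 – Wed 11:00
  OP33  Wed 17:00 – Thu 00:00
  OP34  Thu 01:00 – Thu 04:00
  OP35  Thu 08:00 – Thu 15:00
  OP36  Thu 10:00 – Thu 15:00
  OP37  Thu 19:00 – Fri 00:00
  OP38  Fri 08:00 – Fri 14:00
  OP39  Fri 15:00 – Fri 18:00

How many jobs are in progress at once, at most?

Sweep the timeline, counting +1 at each start and −1 at each end (ends before starts at a tie):
Wed 08:00 start OP32 → 1
Wed 11:00 end OP32 → 0
Wed 17:00 start OP33 → 1
Thu 00:00 end OP33 → 0
Thu 01:00 start OP34 → 1
Thu 04:00 end OP34 → 0
Thu 08:00 start OP35 → 1
Thu 10:00 start OP36 → 2
Thu 15:00 end OP35 → 1
Thu 15:00 end OP36 → 0
Thu 19:00 start OP37 → 1
Fri 00:00 end OP37 → 0
Fri 08:00 start OP38 → 1
Fri 14:00 end OP38 → 0
Fri 15:00 start OP39 → 1
Fri 18:00 end OP39 → 0
Peak is 2, at Thu 10:00 (OP35, OP36).

2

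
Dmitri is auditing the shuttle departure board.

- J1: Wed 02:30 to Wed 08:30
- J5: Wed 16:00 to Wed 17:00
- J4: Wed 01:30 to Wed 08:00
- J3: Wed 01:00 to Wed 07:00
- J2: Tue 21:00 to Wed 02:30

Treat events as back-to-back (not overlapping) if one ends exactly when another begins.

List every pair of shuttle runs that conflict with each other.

J1 & J3, J1 & J4, J2 & J3, J2 & J4, J3 & J4

Sorted by start: J2, J3, J4, J1, J5.
J3 starts before J2 ends → J2 and J3 overlap.
J4 starts before J2 ends → J2 and J4 overlap.
J1 starts exactly when J2 ends (back-to-back, no overlap); J2 is clear from here.
J4 starts before J3 ends → J3 and J4 overlap.
J1 starts before J3 ends → J3 and J1 overlap.
J5 starts after J3 ends.
J1 starts before J4 ends → J4 and J1 overlap.
J5 starts after J4 ends.
J5 starts after J1 ends.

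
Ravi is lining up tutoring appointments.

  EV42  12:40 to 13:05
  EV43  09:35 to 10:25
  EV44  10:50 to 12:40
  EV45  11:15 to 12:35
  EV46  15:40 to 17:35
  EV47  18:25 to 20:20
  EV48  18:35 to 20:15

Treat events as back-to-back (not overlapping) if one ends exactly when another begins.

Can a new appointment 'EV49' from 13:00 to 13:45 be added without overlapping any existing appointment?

No — it overlaps EV42

EV43: ends 10:25 at or before EV49 starts 13:00 → clear.
EV44: ends 12:40 at or before EV49 starts 13:00 → clear.
EV45: ends 12:35 at or before EV49 starts 13:00 → clear.
EV42: starts 12:40 before EV49 ends 13:45, and ends 13:05 after EV49 starts 13:00 → overlap.
EV46: starts 15:40 at or after EV49 ends 13:45 → clear.
EV47: starts 18:25 at or after EV49 ends 13:45 → clear.
EV48: starts 18:35 at or after EV49 ends 13:45 → clear.
EV49 overlaps EV42.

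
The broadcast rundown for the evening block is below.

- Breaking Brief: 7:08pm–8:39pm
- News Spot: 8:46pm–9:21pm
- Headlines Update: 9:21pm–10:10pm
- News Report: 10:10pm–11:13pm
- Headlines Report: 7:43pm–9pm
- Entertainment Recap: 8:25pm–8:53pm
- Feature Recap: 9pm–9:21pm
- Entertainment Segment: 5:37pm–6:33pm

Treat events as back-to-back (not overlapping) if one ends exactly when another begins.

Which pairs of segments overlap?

Sorted by start: Entertainment Segment, Breaking Brief, Headlines Report, Entertainment Recap, News Spot, Feature Recap, Headlines Update, News Report.
Breaking Brief starts after Entertainment Segment ends — done with Entertainment Segment.
Headlines Report starts before Breaking Brief ends → Breaking Brief and Headlines Report overlap.
Entertainment Recap starts before Breaking Brief ends → Breaking Brief and Entertainment Recap overlap.
News Spot starts after Breaking Brief ends — done with Breaking Brief.
Entertainment Recap starts before Headlines Report ends → Headlines Report and Entertainment Recap overlap.
News Spot starts before Headlines Report ends → Headlines Report and News Spot overlap.
Feature Recap starts exactly when Headlines Report ends (back-to-back, no overlap) — done with Headlines Report.
News Spot starts before Entertainment Recap ends → Entertainment Recap and News Spot overlap.
Feature Recap starts after Entertainment Recap ends — done with Entertainment Recap.
Feature Recap starts before News Spot ends → News Spot and Feature Recap overlap.
Headlines Update starts exactly when News Spot ends (back-to-back, no overlap) — done with News Spot.
Headlines Update starts exactly when Feature Recap ends (back-to-back, no overlap) — done with Feature Recap.
News Report starts exactly when Headlines Update ends (back-to-back, no overlap).

Breaking Brief & Entertainment Recap, Breaking Brief & Headlines Report, Entertainment Recap & Headlines Report, Entertainment Recap & News Spot, Feature Recap & News Spot, Headlines Report & News Spot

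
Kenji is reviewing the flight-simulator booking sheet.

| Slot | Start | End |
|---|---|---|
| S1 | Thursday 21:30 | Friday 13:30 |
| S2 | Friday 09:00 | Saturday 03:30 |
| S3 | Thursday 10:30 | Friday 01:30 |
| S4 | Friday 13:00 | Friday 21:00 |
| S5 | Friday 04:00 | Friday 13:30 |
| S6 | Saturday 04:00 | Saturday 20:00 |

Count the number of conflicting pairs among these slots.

7

Sorted by start: S3, S1, S5, S2, S4, S6.
S1 starts before S3 ends → S3 and S1 overlap.
S5 starts after S3 ends, so S3 has no further overlaps.
S5 starts before S1 ends → S1 and S5 overlap.
S2 starts before S1 ends → S1 and S2 overlap.
S4 starts before S1 ends → S1 and S4 overlap.
S6 starts after S1 ends.
S2 starts before S5 ends → S5 and S2 overlap.
S4 starts before S5 ends → S5 and S4 overlap.
S6 starts after S5 ends.
S4 starts before S2 ends → S2 and S4 overlap.
S6 starts after S2 ends.
S6 starts after S4 ends.
Overlapping pairs: S1 & S2, S1 & S3, S1 & S4, S1 & S5, S2 & S4, S2 & S5, S4 & S5 — 7 in total.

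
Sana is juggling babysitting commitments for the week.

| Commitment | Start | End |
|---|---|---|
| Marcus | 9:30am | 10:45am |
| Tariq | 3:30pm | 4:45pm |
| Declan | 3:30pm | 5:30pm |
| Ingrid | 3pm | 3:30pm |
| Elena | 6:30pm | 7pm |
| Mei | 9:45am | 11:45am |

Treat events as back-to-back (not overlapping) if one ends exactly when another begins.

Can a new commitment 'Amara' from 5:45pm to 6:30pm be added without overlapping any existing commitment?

Marcus: ends 10:45am at or before Amara starts 5:45pm → clear.
Mei: ends 11:45am at or before Amara starts 5:45pm → clear.
Ingrid: ends 3:30pm at or before Amara starts 5:45pm → clear.
Tariq: ends 4:45pm at or before Amara starts 5:45pm → clear.
Declan: ends 5:30pm at or before Amara starts 5:45pm → clear.
Elena: starts 6:30pm at or after Amara ends 6:30pm → clear.

Yes — the slot is free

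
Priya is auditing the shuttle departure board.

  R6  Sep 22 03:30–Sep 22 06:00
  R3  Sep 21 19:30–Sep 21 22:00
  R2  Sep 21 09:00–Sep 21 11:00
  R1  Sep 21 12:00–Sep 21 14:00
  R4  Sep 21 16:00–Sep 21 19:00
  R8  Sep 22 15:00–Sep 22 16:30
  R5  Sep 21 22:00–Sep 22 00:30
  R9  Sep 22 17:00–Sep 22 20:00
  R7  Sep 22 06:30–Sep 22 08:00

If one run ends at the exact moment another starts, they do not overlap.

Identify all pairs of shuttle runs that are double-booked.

none

Sorted by start: R2, R1, R4, R3, R5, R6, R7, R8, R9.
R1 starts after R2 ends, so R2 has no further overlaps.
R4 starts after R1 ends, so R1 has no further overlaps.
R3 starts after R4 ends, so R4 has no further overlaps.
R5 starts exactly when R3 ends (back-to-back, no overlap), so R3 has no further overlaps.
R6 starts after R5 ends, so R5 has no further overlaps.
R7 starts after R6 ends, so R6 has no further overlaps.
R8 starts after R7 ends, so R7 has no further overlaps.
R9 starts after R8 ends.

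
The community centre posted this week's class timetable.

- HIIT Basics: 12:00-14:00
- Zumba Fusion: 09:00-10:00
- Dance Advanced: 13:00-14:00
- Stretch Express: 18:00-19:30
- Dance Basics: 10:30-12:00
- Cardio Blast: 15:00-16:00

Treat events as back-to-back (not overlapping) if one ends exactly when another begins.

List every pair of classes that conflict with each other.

Dance Advanced & HIIT Basics

Two intervals overlap when each starts before the other ends.
Sorted by start: Zumba Fusion, Dance Basics, HIIT Basics, Dance Advanced, Cardio Blast, Stretch Express.
Dance Basics starts after Zumba Fusion ends, so Zumba Fusion has no further overlaps.
HIIT Basics starts exactly when Dance Basics ends (back-to-back, no overlap), so Dance Basics has no further overlaps.
Dance Advanced starts before HIIT Basics ends → HIIT Basics and Dance Advanced overlap.
Cardio Blast starts after HIIT Basics ends, so HIIT Basics has no further overlaps.
Cardio Blast starts after Dance Advanced ends, so Dance Advanced has no further overlaps.
Stretch Express starts after Cardio Blast ends.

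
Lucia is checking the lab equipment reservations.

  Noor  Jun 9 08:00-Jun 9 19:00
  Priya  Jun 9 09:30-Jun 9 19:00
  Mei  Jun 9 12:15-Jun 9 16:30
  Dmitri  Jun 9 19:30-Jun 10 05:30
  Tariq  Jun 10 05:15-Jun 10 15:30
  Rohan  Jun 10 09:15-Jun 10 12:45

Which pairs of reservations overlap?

Dmitri & Tariq, Mei & Noor, Mei & Priya, Noor & Priya, Rohan & Tariq

Sorted by start: Noor, Priya, Mei, Dmitri, Tariq, Rohan.
Priya starts before Noor ends → Noor and Priya overlap.
Mei starts before Noor ends → Noor and Mei overlap.
Dmitri starts after Noor ends, so nothing later overlaps Noor either.
Mei starts before Priya ends → Priya and Mei overlap.
Dmitri starts after Priya ends, so nothing later overlaps Priya either.
Dmitri starts after Mei ends, so nothing later overlaps Mei either.
Tariq starts before Dmitri ends → Dmitri and Tariq overlap.
Rohan starts after Dmitri ends.
Rohan starts before Tariq ends → Tariq and Rohan overlap.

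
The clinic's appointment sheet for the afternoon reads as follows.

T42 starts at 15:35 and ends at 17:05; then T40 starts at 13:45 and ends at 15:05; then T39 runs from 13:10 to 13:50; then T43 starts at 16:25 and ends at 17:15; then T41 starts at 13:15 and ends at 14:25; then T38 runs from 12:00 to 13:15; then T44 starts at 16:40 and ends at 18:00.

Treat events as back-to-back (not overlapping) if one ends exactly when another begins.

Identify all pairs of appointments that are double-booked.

T38 & T39, T39 & T40, T39 & T41, T40 & T41, T42 & T43, T42 & T44, T43 & T44

Sorted by start: T38, T39, T41, T40, T42, T43, T44.
T39 starts before T38 ends → T38 and T39 overlap.
T41 starts exactly when T38 ends (back-to-back, no overlap), so nothing later overlaps T38 either.
T41 starts before T39 ends → T39 and T41 overlap.
T40 starts before T39 ends → T39 and T40 overlap.
T42 starts after T39 ends, so nothing later overlaps T39 either.
T40 starts before T41 ends → T41 and T40 overlap.
T42 starts after T41 ends, so nothing later overlaps T41 either.
T42 starts after T40 ends, so nothing later overlaps T40 either.
T43 starts before T42 ends → T42 and T43 overlap.
T44 starts before T42 ends → T42 and T44 overlap.
T44 starts before T43 ends → T43 and T44 overlap.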